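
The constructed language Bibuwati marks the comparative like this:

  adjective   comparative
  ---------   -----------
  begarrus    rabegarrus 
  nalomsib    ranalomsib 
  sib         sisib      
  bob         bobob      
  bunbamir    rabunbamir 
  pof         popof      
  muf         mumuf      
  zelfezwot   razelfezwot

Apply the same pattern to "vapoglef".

ravapoglef

bob and nalomsib both end in -b yet inflect differently (bobob, ranalomsib), so the final letter is not what conditions the rule; the number of vowels is.
"vapoglef" has 3 vowels. The stems with 3 vowels (begarrus → rabegarrus, nalomsib → ranalomsib, bunbamir → rabunbamir) add the prefix ra-.
So vapoglef → ravapoglef.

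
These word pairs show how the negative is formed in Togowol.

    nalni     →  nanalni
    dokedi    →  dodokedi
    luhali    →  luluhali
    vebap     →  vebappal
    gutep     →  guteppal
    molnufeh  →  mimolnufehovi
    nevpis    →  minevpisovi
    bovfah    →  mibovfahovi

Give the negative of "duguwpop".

gutep and molnufeh both have last vowel 'e' yet inflect differently (guteppal, mimolnufehovi), so the last vowel is not what conditions the rule; the final letter is.
"duguwpop" ends in -p. The stems ending in -p (vebap → vebappal, gutep → guteppal) double the final consonant and add -al.
So duguwpop → duguwpoppal.

duguwpoppal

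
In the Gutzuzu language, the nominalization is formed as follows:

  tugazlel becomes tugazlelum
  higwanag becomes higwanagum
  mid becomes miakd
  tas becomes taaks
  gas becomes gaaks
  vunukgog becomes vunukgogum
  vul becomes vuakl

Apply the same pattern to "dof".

tugazlel and vul both end in -l yet inflect differently (tugazlelum, vuakl), so the final letter is not what conditions the rule; the number of vowels is.
"dof" has 1 vowel. The stems with 1 vowel (tas → taaks, vul → vuakl, gas → gaaks) insert -ak- after the first vowel.
The other pattern: stems with 3 vowels add -um.
So dof → doakf.

doakf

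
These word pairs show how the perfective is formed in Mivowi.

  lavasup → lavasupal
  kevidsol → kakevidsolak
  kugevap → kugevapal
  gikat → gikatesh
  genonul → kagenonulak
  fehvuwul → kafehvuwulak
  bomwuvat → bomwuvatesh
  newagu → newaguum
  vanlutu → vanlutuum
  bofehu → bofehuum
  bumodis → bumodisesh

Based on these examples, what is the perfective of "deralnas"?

vanlutu and lavasup both have last vowel 'u' yet inflect differently (vanlutuum, lavasupal), so the last vowel is not what conditions the rule; the final letter is.
"deralnas" ends in -s. The one such stem in the data (bumodis → bumodisesh) adds -esh, so the same rule applies.
So deralnas → deralnasesh.

deralnasesh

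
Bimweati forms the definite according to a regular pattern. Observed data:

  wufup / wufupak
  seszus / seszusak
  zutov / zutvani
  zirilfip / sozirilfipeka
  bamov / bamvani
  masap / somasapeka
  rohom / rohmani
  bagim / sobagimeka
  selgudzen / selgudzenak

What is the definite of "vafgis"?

sovafgiseka

rohom and bagim both end in -m yet inflect differently (rohmani, sobagimeka), so the final letter is not what conditions the rule; the last vowel is.
"vafgis" has last vowel 'i'. The stems whose last vowel is 'i' (bagim → sobagimeka, zirilfip → sozirilfipeka) add so- … -eka around the stem.
The other patterns: stems whose last vowel is 'e' or 'u' add -ak; stems whose last vowel is 'o' delete the last vowel and add -ani.
So vafgis → sovafgiseka.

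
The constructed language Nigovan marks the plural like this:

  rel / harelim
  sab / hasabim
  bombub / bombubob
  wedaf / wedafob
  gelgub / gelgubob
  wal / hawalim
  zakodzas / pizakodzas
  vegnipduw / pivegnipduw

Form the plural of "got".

sab and gelgub both end in -b yet inflect differently (hasabim, gelgubob), so the final letter is not what conditions the rule; the number of vowels is.
"got" has 1 vowel. The stems with 1 vowel (sab → hasabim, rel → harelim, wal → hawalim) add ha- … -im around the stem.
So got → hagotim.

hagotim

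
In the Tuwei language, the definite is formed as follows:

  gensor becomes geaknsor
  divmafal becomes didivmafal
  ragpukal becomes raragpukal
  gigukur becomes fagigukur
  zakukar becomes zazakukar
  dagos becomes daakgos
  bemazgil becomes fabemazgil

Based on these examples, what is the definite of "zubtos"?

zakukar and gensor both end in -r yet inflect differently (zazakukar, geaknsor), so the final letter is not what conditions the rule; the last vowel is.
"zubtos" has last vowel 'o'. The stems whose last vowel is 'o' (dagos → daakgos, gensor → geaknsor) insert -ak- after the first vowel.
The other patterns: stems whose last vowel is 'a' repeat the first consonant+vowel as a prefix; stems whose last vowel is 'i' or 'u' add the prefix fa-.
So zubtos → zuakbtos.

zuakbtos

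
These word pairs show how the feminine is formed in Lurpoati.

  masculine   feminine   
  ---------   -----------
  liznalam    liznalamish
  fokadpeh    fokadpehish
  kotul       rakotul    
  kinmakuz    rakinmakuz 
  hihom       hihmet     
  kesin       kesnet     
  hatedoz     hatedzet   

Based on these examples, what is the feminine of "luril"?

lurlet

liznalam and hihom both end in -m yet inflect differently (liznalamish, hihmet), so the final letter is not what conditions the rule; the last vowel is.
"luril" has last vowel 'i'. The one such stem in the data (kesin → kesnet) deletes the last vowel and adds -et (as do hihom, hatedoz), so the same rule applies.
So luril → lurlet.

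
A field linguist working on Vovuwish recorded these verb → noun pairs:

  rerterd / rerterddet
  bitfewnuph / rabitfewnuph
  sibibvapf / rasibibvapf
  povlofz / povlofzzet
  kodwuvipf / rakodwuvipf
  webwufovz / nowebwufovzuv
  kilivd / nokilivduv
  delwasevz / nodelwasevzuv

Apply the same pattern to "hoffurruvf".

"hoffurruvf" has second-to-last letter 'v'. The stems whose second-to-last letter is 'v' (delwasevz → nodelwasevzuv, kilivd → nokilivduv, webwufovz → nowebwufovzuv) add no- … -uv around the stem.
So hoffurruvf → nohoffurruvfuv.

nohoffurruvfuv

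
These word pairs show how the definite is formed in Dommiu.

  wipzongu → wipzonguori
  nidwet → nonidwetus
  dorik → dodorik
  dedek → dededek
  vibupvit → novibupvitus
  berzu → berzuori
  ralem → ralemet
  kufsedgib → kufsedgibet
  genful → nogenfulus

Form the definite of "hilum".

dorik and kufsedgib both have last vowel 'i' yet inflect differently (dodorik, kufsedgibet), so the last vowel is not what conditions the rule; the final letter is.
"hilum" ends in -m. The one such stem in the data (ralem → ralemet) adds -et, so the same rule applies.
So hilum → hilumet.

hilumet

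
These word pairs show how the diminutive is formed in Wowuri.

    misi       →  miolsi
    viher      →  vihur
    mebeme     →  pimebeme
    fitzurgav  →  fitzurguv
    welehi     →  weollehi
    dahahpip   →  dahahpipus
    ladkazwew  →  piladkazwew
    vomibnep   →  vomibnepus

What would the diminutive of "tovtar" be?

welehi and dahahpip both have last vowel 'i' yet inflect differently (weollehi, dahahpipus), so the last vowel is not what conditions the rule; the final letter is.
"tovtar" ends in -r. The one such stem in the data (viher → vihur) changes the last vowel to 'u' (as does fitzurgav), so the same rule applies.
The other patterns: stems ending in -i insert -ol- after the first vowel; stems ending in -p add -us; stems ending in -e or -w add the prefix pi-.
So tovtar → tovtur.

tovtur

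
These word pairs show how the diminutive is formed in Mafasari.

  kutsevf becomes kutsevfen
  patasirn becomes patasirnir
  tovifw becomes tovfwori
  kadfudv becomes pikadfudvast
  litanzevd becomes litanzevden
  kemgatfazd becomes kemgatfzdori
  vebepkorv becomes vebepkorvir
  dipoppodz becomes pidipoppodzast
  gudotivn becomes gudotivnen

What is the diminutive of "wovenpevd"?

kadfudv and vebepkorv both end in -v yet inflect differently (pikadfudvast, vebepkorvir), so the final letter is not what conditions the rule; the second-to-last letter is.
"wovenpevd" has second-to-last letter 'v'. The stems whose second-to-last letter is 'v' (litanzevd → litanzevden, kutsevf → kutsevfen, gudotivn → gudotivnen) add -en.
So wovenpevd → wovenpevden.

wovenpevden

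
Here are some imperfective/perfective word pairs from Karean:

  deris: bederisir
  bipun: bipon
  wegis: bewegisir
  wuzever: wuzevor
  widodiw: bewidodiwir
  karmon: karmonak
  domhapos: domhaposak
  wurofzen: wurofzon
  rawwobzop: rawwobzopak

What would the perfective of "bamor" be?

domhapos and deris both end in -s yet inflect differently (domhaposak, bederisir), so the final letter is not what conditions the rule; the last vowel is.
"bamor" has last vowel 'o'. The stems whose last vowel is 'o' (rawwobzop → rawwobzopak, domhapos → domhaposak, karmon → karmonak) add -ak.
So bamor → bamorak.

bamorak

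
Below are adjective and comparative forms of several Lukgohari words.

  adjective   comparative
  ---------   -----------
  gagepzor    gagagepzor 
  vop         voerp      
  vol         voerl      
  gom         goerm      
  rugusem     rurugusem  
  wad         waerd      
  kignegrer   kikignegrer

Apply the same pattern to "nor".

noerr

gom and rugusem both end in -m yet inflect differently (goerm, rurugusem), so the final letter is not what conditions the rule; the number of vowels is.
"nor" has 1 vowel. The stems with 1 vowel (gom → goerm, vop → voerp, vol → voerl) insert -er- after the first vowel.
The other pattern: stems with 3 vowels repeat the first consonant+vowel as a prefix.
So nor → noerr.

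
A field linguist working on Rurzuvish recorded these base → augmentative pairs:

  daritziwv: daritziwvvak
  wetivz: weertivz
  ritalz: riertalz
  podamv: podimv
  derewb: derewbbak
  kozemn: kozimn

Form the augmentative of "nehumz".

daritziwv and podamv both end in -v yet inflect differently (daritziwvvak, podimv), so the final letter is not what conditions the rule; the second-to-last letter is.
"nehumz" has second-to-last letter 'm'. The stems whose second-to-last letter is 'm' (kozemn → kozimn, podamv → podimv) change the last vowel to 'i'.
So nehumz → nehimz.

nehimz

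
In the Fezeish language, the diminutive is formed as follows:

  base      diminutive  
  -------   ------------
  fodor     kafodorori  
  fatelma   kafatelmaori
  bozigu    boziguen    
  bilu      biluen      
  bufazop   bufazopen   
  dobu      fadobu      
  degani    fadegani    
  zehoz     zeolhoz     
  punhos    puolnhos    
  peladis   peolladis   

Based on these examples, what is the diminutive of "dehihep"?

fadehihep

bozigu and dobu both end in -u yet inflect differently (boziguen, fadobu), so the final letter is not what conditions the rule; the first letter is.
"dehihep" begins with d-. The stems beginning with d- (dobu → fadobu, degani → fadegani) add the prefix fa-.
The other patterns: stems beginning with f- add ka- … -ori around the stem; stems beginning with b- add -en; stems beginning with p- or z- insert -ol- after the first vowel.
So dehihep → fadehihep.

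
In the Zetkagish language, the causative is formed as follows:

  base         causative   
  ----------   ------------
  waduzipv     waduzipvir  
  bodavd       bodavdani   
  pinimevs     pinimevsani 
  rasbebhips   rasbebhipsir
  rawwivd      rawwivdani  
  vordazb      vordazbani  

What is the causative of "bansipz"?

bansipzir

"bansipz" has second-to-last letter 'p'. The stems whose second-to-last letter is 'p' (rasbebhips → rasbebhipsir, waduzipv → waduzipvir) add -ir.
So bansipz → bansipzir.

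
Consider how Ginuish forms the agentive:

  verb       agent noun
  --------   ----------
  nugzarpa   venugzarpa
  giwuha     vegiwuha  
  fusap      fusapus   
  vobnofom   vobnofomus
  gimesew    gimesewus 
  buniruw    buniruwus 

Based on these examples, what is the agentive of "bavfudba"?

vebavfudba

"bavfudba" ends in -a. The stems ending in -a (nugzarpa → venugzarpa, giwuha → vegiwuha) add the prefix ve-.
So bavfudba → vebavfudba.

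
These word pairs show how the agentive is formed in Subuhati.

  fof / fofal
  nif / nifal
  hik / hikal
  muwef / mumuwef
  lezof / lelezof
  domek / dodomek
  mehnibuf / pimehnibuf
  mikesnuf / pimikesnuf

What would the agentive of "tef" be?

fof and muwef both end in -f yet inflect differently (fofal, mumuwef), so the final letter is not what conditions the rule; the number of vowels is.
"tef" has 1 vowel. The stems with 1 vowel (fof → fofal, nif → nifal, hik → hikal) add -al.
The other patterns: stems with 2 vowels repeat the first consonant+vowel as a prefix; stems with 3 vowels add the prefix pi-.
So tef → tefal.

tefal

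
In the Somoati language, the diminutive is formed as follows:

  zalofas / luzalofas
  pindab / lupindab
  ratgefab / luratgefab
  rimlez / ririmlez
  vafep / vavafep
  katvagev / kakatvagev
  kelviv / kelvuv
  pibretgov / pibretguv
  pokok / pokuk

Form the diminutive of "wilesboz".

wilesbuz

katvagev and kelviv both end in -v yet inflect differently (kakatvagev, kelvuv), so the final letter is not what conditions the rule; the last vowel is.
"wilesboz" has last vowel 'o'. The stems whose last vowel is 'o' (pibretgov → pibretguv, pokok → pokuk) change the last vowel to 'u'.
So wilesboz → wilesbuz.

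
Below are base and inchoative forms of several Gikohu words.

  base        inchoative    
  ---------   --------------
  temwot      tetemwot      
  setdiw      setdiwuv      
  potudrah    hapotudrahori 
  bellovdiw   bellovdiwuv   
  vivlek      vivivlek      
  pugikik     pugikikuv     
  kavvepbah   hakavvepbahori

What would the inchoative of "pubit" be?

vivlek and pugikik both end in -k yet inflect differently (vivivlek, pugikikuv), so the final letter is not what conditions the rule; the last vowel is.
"pubit" has last vowel 'i'. The stems whose last vowel is 'i' (setdiw → setdiwuv, pugikik → pugikikuv, bellovdiw → bellovdiwuv) add -uv.
So pubit → pubituv.

pubituv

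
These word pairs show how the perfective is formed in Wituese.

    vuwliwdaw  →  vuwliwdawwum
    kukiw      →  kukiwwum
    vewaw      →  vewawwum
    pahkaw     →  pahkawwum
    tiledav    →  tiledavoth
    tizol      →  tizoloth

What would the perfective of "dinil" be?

"dinil" ends in -l. The one such stem in the data (tizol → tizoloth) adds -oth, so the same rule applies.
The other pattern: stems ending in -w double the final consonant and add -um.
So dinil → diniloth.

diniloth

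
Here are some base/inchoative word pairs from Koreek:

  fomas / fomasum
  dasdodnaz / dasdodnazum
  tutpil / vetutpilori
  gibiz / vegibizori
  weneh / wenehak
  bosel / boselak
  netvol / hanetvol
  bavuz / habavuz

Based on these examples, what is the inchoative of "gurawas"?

dasdodnaz and gibiz both end in -z yet inflect differently (dasdodnazum, vegibizori), so the final letter is not what conditions the rule; the last vowel is.
"gurawas" has last vowel 'a'. The stems whose last vowel is 'a' (fomas → fomasum, dasdodnaz → dasdodnazum) add -um.
The other patterns: stems whose last vowel is 'i' add ve- … -ori around the stem; stems whose last vowel is 'e' add -ak; stems whose last vowel is 'o' or 'u' add the prefix ha-.
So gurawas → gurawasum.

gurawasum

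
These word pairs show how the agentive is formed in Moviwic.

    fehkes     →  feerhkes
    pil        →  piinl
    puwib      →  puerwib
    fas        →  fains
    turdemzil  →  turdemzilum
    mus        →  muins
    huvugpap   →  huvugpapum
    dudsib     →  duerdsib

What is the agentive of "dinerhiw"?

"dinerhiw" has 3 vowels. The stems with 3 vowels (huvugpap → huvugpapum, turdemzil → turdemzilum) add -um.
The other patterns: stems with 1 vowel insert -in- after the first vowel; stems with 2 vowels insert -er- after the first vowel.
So dinerhiw → dinerhiwum.

dinerhiwum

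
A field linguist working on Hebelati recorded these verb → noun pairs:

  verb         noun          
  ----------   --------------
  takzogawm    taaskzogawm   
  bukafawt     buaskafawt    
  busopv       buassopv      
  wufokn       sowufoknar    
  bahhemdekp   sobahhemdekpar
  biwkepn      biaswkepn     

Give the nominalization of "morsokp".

wufokn and biwkepn both end in -n yet inflect differently (sowufoknar, biaswkepn), so the final letter is not what conditions the rule; the second-to-last letter is.
"morsokp" has second-to-last letter 'k'. The stems whose second-to-last letter is 'k' (wufokn → sowufoknar, bahhemdekp → sobahhemdekpar) add so- … -ar around the stem.
The other pattern: stems whose second-to-last letter is 'p' or 'w' insert -as- after the first vowel.
So morsokp → somorsokpar.

somorsokpar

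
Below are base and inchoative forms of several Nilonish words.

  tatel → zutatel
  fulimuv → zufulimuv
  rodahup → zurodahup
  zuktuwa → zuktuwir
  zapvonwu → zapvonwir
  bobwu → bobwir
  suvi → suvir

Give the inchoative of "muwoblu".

muwoblir

"muwoblu" ends in a vowel. The stems ending in a vowel (zuktuwa → zuktuwir, zapvonwu → zapvonwir, bobwu → bobwir) drop the final letter and add -ir.
The other pattern: stems ending in a consonant add the prefix zu-.
So muwoblu → muwoblir.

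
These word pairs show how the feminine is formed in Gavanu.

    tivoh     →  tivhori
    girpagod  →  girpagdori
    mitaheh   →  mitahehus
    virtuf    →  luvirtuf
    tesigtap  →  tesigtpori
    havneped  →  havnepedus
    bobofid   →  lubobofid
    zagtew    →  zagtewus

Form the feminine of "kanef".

kanefus

bobofid and havneped both end in -d yet inflect differently (lubobofid, havnepedus), so the final letter is not what conditions the rule; the last vowel is.
"kanef" has last vowel 'e'. The stems whose last vowel is 'e' (mitaheh → mitahehus, zagtew → zagtewus, havneped → havnepedus) add -us.
So kanef → kanefus.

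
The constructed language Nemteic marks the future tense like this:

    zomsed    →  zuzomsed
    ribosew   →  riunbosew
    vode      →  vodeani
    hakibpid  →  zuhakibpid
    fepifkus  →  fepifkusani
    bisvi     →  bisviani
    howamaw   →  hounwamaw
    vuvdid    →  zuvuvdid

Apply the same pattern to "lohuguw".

lounhuguw

"lohuguw" ends in -w. The stems ending in -w (howamaw → hounwamaw, ribosew → riunbosew) insert -un- after the first vowel.
So lohuguw → lounhuguw.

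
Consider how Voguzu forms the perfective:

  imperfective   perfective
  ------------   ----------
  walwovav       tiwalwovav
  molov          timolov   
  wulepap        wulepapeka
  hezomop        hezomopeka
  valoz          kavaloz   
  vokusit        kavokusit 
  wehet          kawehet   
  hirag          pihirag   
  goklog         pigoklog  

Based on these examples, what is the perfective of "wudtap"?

walwovav and wulepap both have last vowel 'a' yet inflect differently (tiwalwovav, wulepapeka), so the last vowel is not what conditions the rule; the final letter is.
"wudtap" ends in -p. The stems ending in -p (wulepap → wulepapeka, hezomop → hezomopeka) add -eka.
So wudtap → wudtapeka.

wudtapeka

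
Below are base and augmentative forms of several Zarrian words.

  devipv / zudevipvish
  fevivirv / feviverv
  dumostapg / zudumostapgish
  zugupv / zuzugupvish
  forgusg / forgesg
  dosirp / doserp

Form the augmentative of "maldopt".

zumaldoptish

devipv and fevivirv both end in -v yet inflect differently (zudevipvish, feviverv), so the final letter is not what conditions the rule; the second-to-last letter is.
"maldopt" has second-to-last letter 'p'. The stems whose second-to-last letter is 'p' (devipv → zudevipvish, zugupv → zuzugupvish, dumostapg → zudumostapgish) add zu- … -ish around the stem.
The other pattern: stems whose second-to-last letter is 'r' or 's' change the last vowel to 'e'.
So maldopt → zumaldoptish.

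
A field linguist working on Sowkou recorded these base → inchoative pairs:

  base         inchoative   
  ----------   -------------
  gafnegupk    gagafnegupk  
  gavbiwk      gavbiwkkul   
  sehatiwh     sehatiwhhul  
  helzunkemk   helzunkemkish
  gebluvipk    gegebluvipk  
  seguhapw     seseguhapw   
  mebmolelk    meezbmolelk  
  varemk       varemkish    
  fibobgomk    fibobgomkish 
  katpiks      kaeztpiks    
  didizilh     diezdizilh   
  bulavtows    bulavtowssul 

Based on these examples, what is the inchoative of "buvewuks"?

buezvewuks

fibobgomk and gavbiwk both end in -k yet inflect differently (fibobgomkish, gavbiwkkul), so the final letter is not what conditions the rule; the second-to-last letter is.
"buvewuks" has second-to-last letter 'k'. The one such stem in the data (katpiks → kaeztpiks) inserts -ez- after the first vowel (as do didizilh, mebmolelk), so the same rule applies.
So buvewuks → buezvewuks.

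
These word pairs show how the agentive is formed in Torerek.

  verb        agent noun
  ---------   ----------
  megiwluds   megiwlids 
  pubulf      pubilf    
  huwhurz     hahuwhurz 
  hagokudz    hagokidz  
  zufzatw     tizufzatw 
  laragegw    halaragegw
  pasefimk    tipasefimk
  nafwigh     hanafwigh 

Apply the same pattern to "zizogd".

hazizogd

"zizogd" has second-to-last letter 'g'. The stems whose second-to-last letter is 'g' (laragegw → halaragegw, nafwigh → hanafwigh) add the prefix ha-.
So zizogd → hazizogd.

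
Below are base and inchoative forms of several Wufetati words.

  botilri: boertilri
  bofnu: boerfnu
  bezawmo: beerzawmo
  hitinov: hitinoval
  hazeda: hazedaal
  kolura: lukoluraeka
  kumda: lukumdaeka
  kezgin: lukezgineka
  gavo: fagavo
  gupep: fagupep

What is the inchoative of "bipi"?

hazeda and kolura both end in -a yet inflect differently (hazedaal, lukoluraeka), so the final letter is not what conditions the rule; the first letter is.
"bipi" begins with b-. The stems beginning with b- (botilri → boertilri, bofnu → boerfnu, bezawmo → beerzawmo) insert -er- after the first vowel.
The other patterns: stems beginning with h- add -al; stems beginning with k- add lu- … -eka around the stem; stems beginning with g- add the prefix fa-.
So bipi → bierpi.

bierpi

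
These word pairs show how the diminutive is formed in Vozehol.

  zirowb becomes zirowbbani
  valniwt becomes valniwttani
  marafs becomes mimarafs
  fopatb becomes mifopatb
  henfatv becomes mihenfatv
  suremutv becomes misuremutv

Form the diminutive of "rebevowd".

zirowb and fopatb both end in -b yet inflect differently (zirowbbani, mifopatb), so the final letter is not what conditions the rule; the second-to-last letter is.
"rebevowd" has second-to-last letter 'w'. The stems whose second-to-last letter is 'w' (zirowb → zirowbbani, valniwt → valniwttani) double the final consonant and add -ani.
The other pattern: stems whose second-to-last letter is 'f' or 't' add the prefix mi-.
So rebevowd → rebevowddani.

rebevowddani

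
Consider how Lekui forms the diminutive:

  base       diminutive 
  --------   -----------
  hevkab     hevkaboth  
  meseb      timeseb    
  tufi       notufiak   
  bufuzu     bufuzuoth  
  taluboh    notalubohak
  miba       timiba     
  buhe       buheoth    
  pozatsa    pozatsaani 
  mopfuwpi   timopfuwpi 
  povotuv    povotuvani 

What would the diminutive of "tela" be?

notelaak

pozatsa and miba both end in -a yet inflect differently (pozatsaani, timiba), so the final letter is not what conditions the rule; the first letter is.
"tela" begins with t-. The stems beginning with t- (tufi → notufiak, taluboh → notalubohak) add no- … -ak around the stem.
The other patterns: stems beginning with p- add -ani; stems beginning with m- add the prefix ti-; stems beginning with b- or h- add -oth.
So tela → notelaak.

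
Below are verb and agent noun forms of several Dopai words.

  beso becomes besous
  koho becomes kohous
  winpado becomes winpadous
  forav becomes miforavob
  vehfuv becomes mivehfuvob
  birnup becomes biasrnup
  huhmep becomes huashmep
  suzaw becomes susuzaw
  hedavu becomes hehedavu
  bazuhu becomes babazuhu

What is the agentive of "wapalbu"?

wawapalbu

vehfuv and birnup both have last vowel 'u' yet inflect differently (mivehfuvob, biasrnup), so the last vowel is not what conditions the rule; the final letter is.
"wapalbu" ends in -u. The stems ending in -u (hedavu → hehedavu, bazuhu → babazuhu) repeat the first consonant+vowel as a prefix.
So wapalbu → wawapalbu.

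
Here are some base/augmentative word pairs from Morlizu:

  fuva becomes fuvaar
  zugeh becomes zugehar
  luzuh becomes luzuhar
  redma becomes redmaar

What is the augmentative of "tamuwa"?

Every pair shown (fuva → fuvaar, zugeh → zugehar, luzuh → luzuhar, …) follows the same rule: add -ar.
So tamuwa → tamuwaar.

tamuwaar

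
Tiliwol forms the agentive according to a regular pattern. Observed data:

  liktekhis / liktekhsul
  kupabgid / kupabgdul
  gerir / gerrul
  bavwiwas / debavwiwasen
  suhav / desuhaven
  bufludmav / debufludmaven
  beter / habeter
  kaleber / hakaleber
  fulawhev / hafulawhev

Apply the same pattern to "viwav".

liktekhis and bavwiwas both end in -s yet inflect differently (liktekhsul, debavwiwasen), so the final letter is not what conditions the rule; the last vowel is.
"viwav" has last vowel 'a'. The stems whose last vowel is 'a' (bavwiwas → debavwiwasen, suhav → desuhaven, bufludmav → debufludmaven) add de- … -en around the stem.
So viwav → deviwaven.

deviwaven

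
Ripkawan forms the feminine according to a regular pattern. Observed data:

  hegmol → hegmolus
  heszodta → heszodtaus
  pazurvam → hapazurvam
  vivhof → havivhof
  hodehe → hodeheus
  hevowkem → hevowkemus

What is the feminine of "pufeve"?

hapufeve

hevowkem and pazurvam both end in -m yet inflect differently (hevowkemus, hapazurvam), so the final letter is not what conditions the rule; the first letter is.
"pufeve" begins with p-. The one such stem in the data (pazurvam → hapazurvam) adds the prefix ha-, so the same rule applies.
So pufeve → hapufeve.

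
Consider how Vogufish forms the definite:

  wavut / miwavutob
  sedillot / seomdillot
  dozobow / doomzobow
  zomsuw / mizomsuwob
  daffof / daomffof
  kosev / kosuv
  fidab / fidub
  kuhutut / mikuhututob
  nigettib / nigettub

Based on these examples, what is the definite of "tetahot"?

zomsuw and dozobow both end in -w yet inflect differently (mizomsuwob, doomzobow), so the final letter is not what conditions the rule; the last vowel is.
"tetahot" has last vowel 'o'. The stems whose last vowel is 'o' (dozobow → doomzobow, daffof → daomffof, sedillot → seomdillot) insert -om- after the first vowel.
The other patterns: stems whose last vowel is 'u' add mi- … -ob around the stem; stems whose last vowel is 'a', 'e' or 'i' change the last vowel to 'u'.
So tetahot → teomtahot.

teomtahot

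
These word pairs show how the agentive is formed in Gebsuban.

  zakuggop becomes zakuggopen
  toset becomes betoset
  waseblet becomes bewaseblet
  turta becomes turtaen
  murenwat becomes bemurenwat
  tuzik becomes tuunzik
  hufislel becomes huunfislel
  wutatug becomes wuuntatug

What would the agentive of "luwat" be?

turta and murenwat both have last vowel 'a' yet inflect differently (turtaen, bemurenwat), so the last vowel is not what conditions the rule; the final letter is.
"luwat" ends in -t. The stems ending in -t (toset → betoset, murenwat → bemurenwat, waseblet → bewaseblet) add the prefix be-.
So luwat → beluwat.

beluwat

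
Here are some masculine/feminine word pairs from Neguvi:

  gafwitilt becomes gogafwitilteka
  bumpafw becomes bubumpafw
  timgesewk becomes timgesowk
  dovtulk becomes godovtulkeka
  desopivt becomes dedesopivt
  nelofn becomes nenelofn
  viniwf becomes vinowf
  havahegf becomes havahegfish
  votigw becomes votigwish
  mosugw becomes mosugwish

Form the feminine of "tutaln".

gotutalneka

timgesewk and dovtulk both end in -k yet inflect differently (timgesowk, godovtulkeka), so the final letter is not what conditions the rule; the second-to-last letter is.
"tutaln" has second-to-last letter 'l'. The stems whose second-to-last letter is 'l' (dovtulk → godovtulkeka, gafwitilt → gogafwitilteka) add go- … -eka around the stem.
The other patterns: stems whose second-to-last letter is 'w' change the last vowel to 'o'; stems whose second-to-last letter is 'g' add -ish; stems whose second-to-last letter is 'f' or 'v' repeat the first consonant+vowel as a prefix.
So tutaln → gotutalneka.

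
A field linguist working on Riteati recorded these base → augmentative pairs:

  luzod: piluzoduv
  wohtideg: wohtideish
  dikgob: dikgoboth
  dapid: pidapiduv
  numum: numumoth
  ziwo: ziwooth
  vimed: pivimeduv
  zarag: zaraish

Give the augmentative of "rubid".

pirubiduv

wohtideg and vimed both have last vowel 'e' yet inflect differently (wohtideish, pivimeduv), so the last vowel is not what conditions the rule; the final letter is.
"rubid" ends in -d. The stems ending in -d (luzod → piluzoduv, vimed → pivimeduv, dapid → pidapiduv) add pi- … -uv around the stem.
So rubid → pirubiduv.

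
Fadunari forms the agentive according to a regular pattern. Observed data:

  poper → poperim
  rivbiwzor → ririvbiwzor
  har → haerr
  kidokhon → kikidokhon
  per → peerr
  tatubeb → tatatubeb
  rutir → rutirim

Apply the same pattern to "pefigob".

pepefigob

per and rutir both end in -r yet inflect differently (peerr, rutirim), so the final letter is not what conditions the rule; the number of vowels is.
"pefigob" has 3 vowels. The stems with 3 vowels (kidokhon → kikidokhon, tatubeb → tatatubeb, rivbiwzor → ririvbiwzor) repeat the first consonant+vowel as a prefix.
The other patterns: stems with 1 vowel insert -er- after the first vowel; stems with 2 vowels add -im.
So pefigob → pepefigob.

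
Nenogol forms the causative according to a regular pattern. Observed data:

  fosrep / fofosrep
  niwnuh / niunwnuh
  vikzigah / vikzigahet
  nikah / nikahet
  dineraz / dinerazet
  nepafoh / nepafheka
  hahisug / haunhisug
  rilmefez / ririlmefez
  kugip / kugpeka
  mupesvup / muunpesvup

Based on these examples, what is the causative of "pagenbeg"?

nikah and niwnuh both end in -h yet inflect differently (nikahet, niunwnuh), so the final letter is not what conditions the rule; the last vowel is.
"pagenbeg" has last vowel 'e'. The stems whose last vowel is 'e' (rilmefez → ririlmefez, fosrep → fofosrep) repeat the first consonant+vowel as a prefix.
So pagenbeg → papagenbeg.

papagenbeg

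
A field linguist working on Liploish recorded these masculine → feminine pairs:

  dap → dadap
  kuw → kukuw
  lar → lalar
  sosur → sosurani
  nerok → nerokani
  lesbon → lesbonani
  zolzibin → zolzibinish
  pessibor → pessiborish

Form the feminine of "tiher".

tiherani

"tiher" has 2 vowels. The stems with 2 vowels (sosur → sosurani, nerok → nerokani, lesbon → lesbonani) add -ani.
The other patterns: stems with 1 vowel repeat the first consonant+vowel as a prefix; stems with 3 vowels add -ish.
So tiher → tiherani.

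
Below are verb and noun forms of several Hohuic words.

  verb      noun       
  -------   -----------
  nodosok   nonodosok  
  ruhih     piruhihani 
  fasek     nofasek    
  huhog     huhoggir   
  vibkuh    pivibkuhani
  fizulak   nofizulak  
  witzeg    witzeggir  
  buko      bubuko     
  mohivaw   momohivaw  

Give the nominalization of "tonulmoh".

"tonulmoh" ends in -h. The stems ending in -h (ruhih → piruhihani, vibkuh → pivibkuhani) add pi- … -ani around the stem.
So tonulmoh → pitonulmohani.

pitonulmohani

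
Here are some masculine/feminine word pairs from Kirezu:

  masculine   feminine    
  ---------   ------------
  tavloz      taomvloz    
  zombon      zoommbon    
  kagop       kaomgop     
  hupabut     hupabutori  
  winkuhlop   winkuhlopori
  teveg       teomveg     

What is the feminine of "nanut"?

naomnut

winkuhlop and kagop both end in -p yet inflect differently (winkuhlopori, kaomgop), so the final letter is not what conditions the rule; the number of vowels is.
"nanut" has 2 vowels. The stems with 2 vowels (zombon → zoommbon, teveg → teomveg, kagop → kaomgop) insert -om- after the first vowel.
So nanut → naomnut.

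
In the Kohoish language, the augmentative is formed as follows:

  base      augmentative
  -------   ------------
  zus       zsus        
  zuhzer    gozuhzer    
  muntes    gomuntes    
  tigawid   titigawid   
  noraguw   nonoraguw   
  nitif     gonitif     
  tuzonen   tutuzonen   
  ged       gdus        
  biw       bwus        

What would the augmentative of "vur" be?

zus and muntes both end in -s yet inflect differently (zsus, gomuntes), so the final letter is not what conditions the rule; the number of vowels is.
"vur" has 1 vowel. The stems with 1 vowel (ged → gdus, zus → zsus, biw → bwus) delete the last vowel and add -us.
So vur → vrus.

vrus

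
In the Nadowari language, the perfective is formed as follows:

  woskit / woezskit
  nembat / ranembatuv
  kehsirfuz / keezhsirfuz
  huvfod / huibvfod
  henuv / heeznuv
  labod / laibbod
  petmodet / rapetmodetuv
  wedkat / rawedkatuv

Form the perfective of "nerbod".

"nerbod" has last vowel 'o'. The stems whose last vowel is 'o' (labod → laibbod, huvfod → huibvfod) insert -ib- after the first vowel.
The other patterns: stems whose last vowel is 'i' or 'u' insert -ez- after the first vowel; stems whose last vowel is 'a' or 'e' add ra- … -uv around the stem.
So nerbod → neibrbod.

neibrbod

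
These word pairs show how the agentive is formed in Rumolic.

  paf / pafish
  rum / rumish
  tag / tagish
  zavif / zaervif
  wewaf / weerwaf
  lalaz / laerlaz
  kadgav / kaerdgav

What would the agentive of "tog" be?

togish

paf and zavif both end in -f yet inflect differently (pafish, zaervif), so the final letter is not what conditions the rule; the number of vowels is.
"tog" has 1 vowel. The stems with 1 vowel (paf → pafish, rum → rumish, tag → tagish) add -ish.
The other pattern: stems with 2 vowels insert -er- after the first vowel.
So tog → togish.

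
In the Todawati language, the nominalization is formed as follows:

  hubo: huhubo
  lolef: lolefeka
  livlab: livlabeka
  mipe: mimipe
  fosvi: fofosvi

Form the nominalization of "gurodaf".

gurodafeka

mipe and lolef both have last vowel 'e' yet inflect differently (mimipe, lolefeka), so the last vowel is not what conditions the rule; whether the stem ends in a vowel or a consonant is.
"gurodaf" ends in a consonant. The stems ending in a consonant (livlab → livlabeka, lolef → lolefeka) add -eka.
So gurodaf → gurodafeka.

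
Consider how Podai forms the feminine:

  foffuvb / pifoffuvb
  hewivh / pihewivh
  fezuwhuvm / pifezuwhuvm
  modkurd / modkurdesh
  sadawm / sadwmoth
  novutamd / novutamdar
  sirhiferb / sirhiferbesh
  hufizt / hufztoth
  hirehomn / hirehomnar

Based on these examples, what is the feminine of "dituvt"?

"dituvt" has second-to-last letter 'v'. The stems whose second-to-last letter is 'v' (hewivh → pihewivh, foffuvb → pifoffuvb, fezuwhuvm → pifezuwhuvm) add the prefix pi-.
So dituvt → pidituvt.

pidituvt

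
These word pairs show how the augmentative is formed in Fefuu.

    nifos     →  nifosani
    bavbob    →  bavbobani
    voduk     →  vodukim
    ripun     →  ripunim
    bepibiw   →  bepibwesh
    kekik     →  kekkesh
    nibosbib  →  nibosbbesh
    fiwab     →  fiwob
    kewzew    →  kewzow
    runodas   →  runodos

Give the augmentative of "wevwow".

voduk and kekik both end in -k yet inflect differently (vodukim, kekkesh), so the final letter is not what conditions the rule; the last vowel is.
"wevwow" has last vowel 'o'. The stems whose last vowel is 'o' (nifos → nifosani, bavbob → bavbobani) add -ani.
So wevwow → wevwowani.

wevwowani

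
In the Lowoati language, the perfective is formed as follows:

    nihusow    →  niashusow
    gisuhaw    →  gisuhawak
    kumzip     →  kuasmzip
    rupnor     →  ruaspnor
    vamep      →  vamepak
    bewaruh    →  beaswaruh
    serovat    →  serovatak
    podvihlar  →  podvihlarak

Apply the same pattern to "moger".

"moger" has last vowel 'e'. The one such stem in the data (vamep → vamepak) adds -ak, so the same rule applies.
So moger → mogerak.

mogerak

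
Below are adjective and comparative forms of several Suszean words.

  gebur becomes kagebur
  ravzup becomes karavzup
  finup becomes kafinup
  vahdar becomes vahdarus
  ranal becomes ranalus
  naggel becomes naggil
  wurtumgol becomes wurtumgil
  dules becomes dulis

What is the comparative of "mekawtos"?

mekawtis

"mekawtos" has last vowel 'o'. The one such stem in the data (wurtumgol → wurtumgil) changes the last vowel to 'i' (as do naggel, dules), so the same rule applies.
The other patterns: stems whose last vowel is 'u' add the prefix ka-; stems whose last vowel is 'a' add -us.
So mekawtos → mekawtis.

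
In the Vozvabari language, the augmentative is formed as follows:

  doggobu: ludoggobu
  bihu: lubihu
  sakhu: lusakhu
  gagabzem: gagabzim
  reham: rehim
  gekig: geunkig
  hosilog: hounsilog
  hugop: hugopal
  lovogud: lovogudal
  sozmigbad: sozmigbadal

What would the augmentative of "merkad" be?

merkadal

hosilog and hugop both have last vowel 'o' yet inflect differently (hounsilog, hugopal), so the last vowel is not what conditions the rule; the final letter is.
"merkad" ends in -d. The stems ending in -d (lovogud → lovogudal, sozmigbad → sozmigbadal) add -al.
The other patterns: stems ending in -u add the prefix lu-; stems ending in -m change the last vowel to 'i'; stems ending in -g insert -un- after the first vowel.
So merkad → merkadal.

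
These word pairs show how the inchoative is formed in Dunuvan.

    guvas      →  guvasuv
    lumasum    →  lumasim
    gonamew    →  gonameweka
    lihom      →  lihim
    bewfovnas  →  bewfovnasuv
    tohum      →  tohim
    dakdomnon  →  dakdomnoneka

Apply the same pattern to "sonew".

lihom and dakdomnon both have last vowel 'o' yet inflect differently (lihim, dakdomnoneka), so the last vowel is not what conditions the rule; the final letter is.
"sonew" ends in -w. The one such stem in the data (gonamew → gonameweka) adds -eka, so the same rule applies.
So sonew → soneweka.

soneweka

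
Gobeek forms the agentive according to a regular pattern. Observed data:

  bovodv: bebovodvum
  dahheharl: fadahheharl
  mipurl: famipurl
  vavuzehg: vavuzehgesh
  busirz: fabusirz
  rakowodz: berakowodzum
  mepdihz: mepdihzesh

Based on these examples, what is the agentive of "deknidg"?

mepdihz and busirz both end in -z yet inflect differently (mepdihzesh, fabusirz), so the final letter is not what conditions the rule; the second-to-last letter is.
"deknidg" has second-to-last letter 'd'. The stems whose second-to-last letter is 'd' (rakowodz → berakowodzum, bovodv → bebovodvum) add be- … -um around the stem.
So deknidg → bedeknidgum.

bedeknidgum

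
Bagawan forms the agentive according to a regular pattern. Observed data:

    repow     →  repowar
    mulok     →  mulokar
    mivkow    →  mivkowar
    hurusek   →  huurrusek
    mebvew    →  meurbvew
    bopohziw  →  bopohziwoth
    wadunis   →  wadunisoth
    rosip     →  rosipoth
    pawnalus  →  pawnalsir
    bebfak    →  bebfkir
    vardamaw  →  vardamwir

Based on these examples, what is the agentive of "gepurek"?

geurpurek

"gepurek" has last vowel 'e'. The stems whose last vowel is 'e' (hurusek → huurrusek, mebvew → meurbvew) insert -ur- after the first vowel.
So gepurek → geurpurek.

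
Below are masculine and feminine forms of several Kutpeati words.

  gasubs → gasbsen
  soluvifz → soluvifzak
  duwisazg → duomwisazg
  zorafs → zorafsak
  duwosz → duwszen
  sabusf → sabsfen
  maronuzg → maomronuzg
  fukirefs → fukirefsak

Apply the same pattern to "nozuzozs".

noomzuzozs

"nozuzozs" has second-to-last letter 'z'. The stems whose second-to-last letter is 'z' (duwisazg → duomwisazg, maronuzg → maomronuzg) insert -om- after the first vowel.
The other patterns: stems whose second-to-last letter is 'f' add -ak; stems whose second-to-last letter is 'b' or 's' delete the last vowel and add -en.
So nozuzozs → noomzuzozs.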